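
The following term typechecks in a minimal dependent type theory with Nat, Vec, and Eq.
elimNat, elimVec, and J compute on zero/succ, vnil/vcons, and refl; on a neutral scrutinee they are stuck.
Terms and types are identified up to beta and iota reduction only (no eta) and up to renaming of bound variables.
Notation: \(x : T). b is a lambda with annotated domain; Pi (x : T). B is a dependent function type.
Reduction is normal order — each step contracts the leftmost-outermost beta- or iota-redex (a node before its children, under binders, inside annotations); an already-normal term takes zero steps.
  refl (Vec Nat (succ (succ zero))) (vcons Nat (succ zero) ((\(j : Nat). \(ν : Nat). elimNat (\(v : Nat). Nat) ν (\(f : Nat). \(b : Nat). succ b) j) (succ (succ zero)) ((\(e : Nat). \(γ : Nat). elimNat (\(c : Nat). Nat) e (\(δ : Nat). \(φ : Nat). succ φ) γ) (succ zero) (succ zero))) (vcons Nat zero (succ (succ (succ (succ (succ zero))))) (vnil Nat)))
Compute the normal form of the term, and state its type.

normal form:
  refl (Vec Nat (succ (succ zero))) (vcons Nat (succ zero) (succ (succ (succ (succ zero)))) (vcons Nat zero (succ (succ (succ (succ (succ zero))))) (vnil Nat)))
inferred type:
  Eq (Vec Nat (succ (succ zero))) (vcons Nat (succ zero) (succ (succ (succ (succ zero)))) (vcons Nat zero (succ (succ (succ (succ (succ zero))))) (vnil Nat))) (vcons Nat (succ zero) (succ (succ (succ (succ zero)))) (vcons Nat zero (succ (succ (succ (succ (succ zero))))) (vnil Nat)))


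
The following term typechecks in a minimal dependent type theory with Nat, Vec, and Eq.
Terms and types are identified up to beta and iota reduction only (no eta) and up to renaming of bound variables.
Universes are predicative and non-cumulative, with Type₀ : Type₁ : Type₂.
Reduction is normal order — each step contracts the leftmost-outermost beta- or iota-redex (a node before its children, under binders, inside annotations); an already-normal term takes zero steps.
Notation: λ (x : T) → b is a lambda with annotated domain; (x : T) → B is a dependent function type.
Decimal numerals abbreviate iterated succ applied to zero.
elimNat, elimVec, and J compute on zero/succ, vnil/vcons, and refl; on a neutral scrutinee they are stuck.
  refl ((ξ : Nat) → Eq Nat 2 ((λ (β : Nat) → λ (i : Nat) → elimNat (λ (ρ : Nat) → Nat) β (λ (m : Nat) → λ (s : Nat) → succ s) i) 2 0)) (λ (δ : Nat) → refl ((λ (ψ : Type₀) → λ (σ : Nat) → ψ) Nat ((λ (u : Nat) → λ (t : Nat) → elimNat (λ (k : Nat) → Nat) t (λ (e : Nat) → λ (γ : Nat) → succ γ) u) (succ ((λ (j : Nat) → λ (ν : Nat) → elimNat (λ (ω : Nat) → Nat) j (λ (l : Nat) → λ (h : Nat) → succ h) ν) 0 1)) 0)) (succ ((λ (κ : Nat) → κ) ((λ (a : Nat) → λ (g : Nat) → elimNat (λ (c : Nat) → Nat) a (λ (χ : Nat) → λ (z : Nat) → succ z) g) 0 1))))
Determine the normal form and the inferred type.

reduced normal form:
  refl ((ξ : Nat) → Eq Nat 2 2) (λ (β : Nat) → refl Nat 2)
inferred type:
  Eq ((ξ : Nat) → Eq Nat 2 2) (λ (β : Nat) → refl Nat 2) (λ (i : Nat) → refl Nat 2)


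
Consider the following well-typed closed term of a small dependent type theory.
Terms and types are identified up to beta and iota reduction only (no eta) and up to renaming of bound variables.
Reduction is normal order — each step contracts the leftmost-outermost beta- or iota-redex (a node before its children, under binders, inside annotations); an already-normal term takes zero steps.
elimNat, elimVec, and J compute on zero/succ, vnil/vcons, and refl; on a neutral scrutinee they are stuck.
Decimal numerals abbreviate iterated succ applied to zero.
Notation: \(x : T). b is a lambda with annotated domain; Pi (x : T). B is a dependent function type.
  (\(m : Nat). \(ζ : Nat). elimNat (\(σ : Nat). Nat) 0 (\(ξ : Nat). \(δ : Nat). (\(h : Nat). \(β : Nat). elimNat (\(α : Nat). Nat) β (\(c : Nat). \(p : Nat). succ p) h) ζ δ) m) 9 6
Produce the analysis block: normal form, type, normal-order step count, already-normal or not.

resulting normal form:
  54
type:
  Nat
steps to reach normal form (normal order): 219
started in normal form: no
first redex: a beta-redex


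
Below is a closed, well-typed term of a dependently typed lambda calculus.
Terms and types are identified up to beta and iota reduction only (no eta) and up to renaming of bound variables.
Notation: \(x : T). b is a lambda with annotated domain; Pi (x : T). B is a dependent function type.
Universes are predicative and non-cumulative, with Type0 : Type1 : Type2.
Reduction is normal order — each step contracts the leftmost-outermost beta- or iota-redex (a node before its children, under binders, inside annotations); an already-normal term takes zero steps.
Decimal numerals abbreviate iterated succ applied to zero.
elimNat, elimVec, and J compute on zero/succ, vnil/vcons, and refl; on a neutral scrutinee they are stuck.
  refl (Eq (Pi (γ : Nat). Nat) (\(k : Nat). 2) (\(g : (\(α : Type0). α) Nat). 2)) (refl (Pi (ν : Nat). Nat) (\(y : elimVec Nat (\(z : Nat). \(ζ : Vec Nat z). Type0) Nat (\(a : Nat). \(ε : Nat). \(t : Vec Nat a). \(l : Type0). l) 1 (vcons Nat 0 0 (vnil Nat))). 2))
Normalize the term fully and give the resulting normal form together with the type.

resulting normal form:
  refl (Eq (Pi (γ : Nat). Nat) (\(k : Nat). 2) (\(g : Nat). 2)) (refl (Pi (α : Nat). Nat) (\(ν : Nat). 2))
inferred type:
  Eq (Eq (Pi (γ : Nat). Nat) (\(k : Nat). 2) (\(g : Nat). 2)) (refl (Pi (α : Nat). Nat) (\(ν : Nat). 2)) (refl (Pi (y : Nat). Nat) (\(z : Nat). 2))


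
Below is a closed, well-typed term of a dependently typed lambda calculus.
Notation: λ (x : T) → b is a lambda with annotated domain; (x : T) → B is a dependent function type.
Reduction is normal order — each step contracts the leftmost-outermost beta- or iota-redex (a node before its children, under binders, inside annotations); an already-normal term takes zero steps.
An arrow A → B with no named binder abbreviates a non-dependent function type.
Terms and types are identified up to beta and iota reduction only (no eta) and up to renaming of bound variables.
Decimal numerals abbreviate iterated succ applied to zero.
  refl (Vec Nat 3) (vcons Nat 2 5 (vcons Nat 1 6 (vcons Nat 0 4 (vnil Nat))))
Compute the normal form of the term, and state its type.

reduced normal form:
  refl (Vec Nat 3) (vcons Nat 2 5 (vcons Nat 1 6 (vcons Nat 0 4 (vnil Nat))))
the term's type:
  Eq (Vec Nat 3) (vcons Nat 2 5 (vcons Nat 1 6 (vcons Nat 0 4 (vnil Nat)))) (vcons Nat 2 5 (vcons Nat 1 6 (vcons Nat 0 4 (vnil Nat))))
observation: the term is already in normal form.


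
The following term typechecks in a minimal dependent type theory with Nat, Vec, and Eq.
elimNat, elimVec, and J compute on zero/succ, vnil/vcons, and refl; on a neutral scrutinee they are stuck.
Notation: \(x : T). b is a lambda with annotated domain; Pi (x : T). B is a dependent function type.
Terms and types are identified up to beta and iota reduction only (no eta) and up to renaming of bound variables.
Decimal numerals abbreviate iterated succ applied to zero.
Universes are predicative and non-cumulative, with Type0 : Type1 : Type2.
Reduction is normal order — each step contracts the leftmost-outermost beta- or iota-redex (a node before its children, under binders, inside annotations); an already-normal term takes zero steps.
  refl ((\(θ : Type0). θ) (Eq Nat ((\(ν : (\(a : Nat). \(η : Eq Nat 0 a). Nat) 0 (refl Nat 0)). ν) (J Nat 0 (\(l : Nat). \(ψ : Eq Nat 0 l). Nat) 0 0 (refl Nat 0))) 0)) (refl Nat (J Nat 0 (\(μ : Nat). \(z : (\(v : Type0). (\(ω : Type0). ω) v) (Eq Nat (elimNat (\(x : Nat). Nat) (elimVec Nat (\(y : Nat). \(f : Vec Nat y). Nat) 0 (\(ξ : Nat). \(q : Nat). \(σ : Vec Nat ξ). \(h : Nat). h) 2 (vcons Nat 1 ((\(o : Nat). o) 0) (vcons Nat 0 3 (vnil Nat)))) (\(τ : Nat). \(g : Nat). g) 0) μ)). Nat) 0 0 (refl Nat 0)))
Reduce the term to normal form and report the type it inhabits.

reduced normal form:
  refl (Eq Nat 0 0) (refl Nat 0)
type:
  Eq (Eq Nat 0 0) (refl Nat 0) (refl Nat 0)


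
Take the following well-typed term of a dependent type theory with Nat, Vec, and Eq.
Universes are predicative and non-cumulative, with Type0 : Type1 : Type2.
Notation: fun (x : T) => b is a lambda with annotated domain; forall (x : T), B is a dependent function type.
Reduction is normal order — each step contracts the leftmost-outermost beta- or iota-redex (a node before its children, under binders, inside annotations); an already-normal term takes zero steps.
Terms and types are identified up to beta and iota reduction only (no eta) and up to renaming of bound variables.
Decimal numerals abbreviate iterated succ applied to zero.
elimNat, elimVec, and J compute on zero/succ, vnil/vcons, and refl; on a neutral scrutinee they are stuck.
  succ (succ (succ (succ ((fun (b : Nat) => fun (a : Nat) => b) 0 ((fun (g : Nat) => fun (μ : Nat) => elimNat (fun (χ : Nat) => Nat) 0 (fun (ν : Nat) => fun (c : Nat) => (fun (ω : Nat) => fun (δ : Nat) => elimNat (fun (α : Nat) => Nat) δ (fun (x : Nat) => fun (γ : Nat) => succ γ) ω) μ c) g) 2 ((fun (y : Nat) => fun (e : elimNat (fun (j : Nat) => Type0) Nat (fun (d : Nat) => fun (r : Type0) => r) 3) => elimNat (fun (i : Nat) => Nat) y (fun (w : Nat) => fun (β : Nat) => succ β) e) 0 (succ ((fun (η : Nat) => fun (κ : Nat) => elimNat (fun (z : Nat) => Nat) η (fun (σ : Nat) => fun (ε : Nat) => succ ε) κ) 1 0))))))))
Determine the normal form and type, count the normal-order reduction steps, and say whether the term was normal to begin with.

normal form:
  4
inferred type:
  Nat
reduction steps (normal order): 2
already normal: no
first redex: a beta-redex


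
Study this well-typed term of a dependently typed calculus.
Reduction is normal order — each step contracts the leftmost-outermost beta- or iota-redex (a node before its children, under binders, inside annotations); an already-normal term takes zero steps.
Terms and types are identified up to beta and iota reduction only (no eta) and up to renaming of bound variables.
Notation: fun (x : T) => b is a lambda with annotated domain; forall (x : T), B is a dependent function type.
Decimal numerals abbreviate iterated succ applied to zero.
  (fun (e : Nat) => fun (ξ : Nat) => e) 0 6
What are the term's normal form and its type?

resulting normal form:
  0
inferred type:
  Nat
observation: contracting a beta-redex first, the term normalizes in 2 steps.


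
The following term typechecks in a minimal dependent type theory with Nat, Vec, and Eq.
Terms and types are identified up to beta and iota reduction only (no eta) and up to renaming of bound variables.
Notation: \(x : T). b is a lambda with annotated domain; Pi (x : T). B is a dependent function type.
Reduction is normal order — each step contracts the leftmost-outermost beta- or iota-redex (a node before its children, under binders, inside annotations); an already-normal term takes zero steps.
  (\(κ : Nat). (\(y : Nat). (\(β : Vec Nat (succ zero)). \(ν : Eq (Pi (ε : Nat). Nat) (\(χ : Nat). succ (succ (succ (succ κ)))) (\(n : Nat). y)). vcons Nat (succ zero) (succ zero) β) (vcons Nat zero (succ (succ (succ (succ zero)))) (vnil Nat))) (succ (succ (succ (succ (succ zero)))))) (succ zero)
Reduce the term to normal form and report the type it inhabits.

reduced normal form:
  \(κ : Eq (Pi (y : Nat). Nat) (\(β : Nat). succ (succ (succ (succ (succ zero))))) (\(ν : Nat). succ (succ (succ (succ (succ zero)))))). vcons Nat (succ zero) (succ zero) (vcons Nat zero (succ (succ (succ (succ zero)))) (vnil Nat))
the term's type:
  Pi (κ : Eq (Pi (y : Nat). Nat) (\(β : Nat). succ (succ (succ (succ (succ zero))))) (\(ν : Nat). succ (succ (succ (succ (succ zero)))))). Vec Nat (succ (succ zero))
observation: reduction starts at a beta-redex, and 3 normal-order steps reach the normal form.


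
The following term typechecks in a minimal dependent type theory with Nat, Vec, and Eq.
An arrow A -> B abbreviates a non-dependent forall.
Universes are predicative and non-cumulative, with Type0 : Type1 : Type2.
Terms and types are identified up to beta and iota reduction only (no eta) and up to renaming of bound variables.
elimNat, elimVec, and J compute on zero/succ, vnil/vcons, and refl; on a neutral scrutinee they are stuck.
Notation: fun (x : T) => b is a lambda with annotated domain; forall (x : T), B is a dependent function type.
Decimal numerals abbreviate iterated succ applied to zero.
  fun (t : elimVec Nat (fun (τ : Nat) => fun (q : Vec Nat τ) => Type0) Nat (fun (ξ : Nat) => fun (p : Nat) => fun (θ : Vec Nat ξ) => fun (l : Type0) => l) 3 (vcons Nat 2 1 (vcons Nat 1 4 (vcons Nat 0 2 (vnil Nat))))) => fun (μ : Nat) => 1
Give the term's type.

type:
  Nat -> Nat -> Nat


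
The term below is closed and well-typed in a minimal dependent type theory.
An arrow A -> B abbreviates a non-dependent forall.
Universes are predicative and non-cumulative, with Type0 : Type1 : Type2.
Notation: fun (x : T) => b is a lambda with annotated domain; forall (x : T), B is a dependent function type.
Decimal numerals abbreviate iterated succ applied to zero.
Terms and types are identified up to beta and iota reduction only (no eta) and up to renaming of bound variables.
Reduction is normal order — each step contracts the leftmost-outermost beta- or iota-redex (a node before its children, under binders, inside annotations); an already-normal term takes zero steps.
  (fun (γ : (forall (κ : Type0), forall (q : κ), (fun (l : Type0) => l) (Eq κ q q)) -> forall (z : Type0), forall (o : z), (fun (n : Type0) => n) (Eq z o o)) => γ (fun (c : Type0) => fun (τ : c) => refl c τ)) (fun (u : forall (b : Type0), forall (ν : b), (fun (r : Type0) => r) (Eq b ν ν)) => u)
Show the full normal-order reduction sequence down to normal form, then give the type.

reduction (normal order):
  (fun (γ : (forall (κ : Type0), forall (q : κ), (fun (l : Type0) => l) (Eq κ q q)) -> forall (z : Type0), forall (o : z), (fun (n : Type0) => n) (Eq z o o)) => γ (fun (c : Type0) => fun (τ : c) => refl c τ)) (fun (u : forall (b : Type0), forall (ν : b), (fun (r : Type0) => r) (Eq b ν ν)) => u)
  ~> (fun (γ : forall (κ : Type0), forall (q : κ), (fun (l : Type0) => l) (Eq κ q q)) => γ) (fun (z : Type0) => fun (o : z) => refl z o)
  ~> fun (γ : Type0) => fun (κ : γ) => refl γ κ
type:
  forall (γ : Type0), forall (κ : γ), Eq γ κ κ


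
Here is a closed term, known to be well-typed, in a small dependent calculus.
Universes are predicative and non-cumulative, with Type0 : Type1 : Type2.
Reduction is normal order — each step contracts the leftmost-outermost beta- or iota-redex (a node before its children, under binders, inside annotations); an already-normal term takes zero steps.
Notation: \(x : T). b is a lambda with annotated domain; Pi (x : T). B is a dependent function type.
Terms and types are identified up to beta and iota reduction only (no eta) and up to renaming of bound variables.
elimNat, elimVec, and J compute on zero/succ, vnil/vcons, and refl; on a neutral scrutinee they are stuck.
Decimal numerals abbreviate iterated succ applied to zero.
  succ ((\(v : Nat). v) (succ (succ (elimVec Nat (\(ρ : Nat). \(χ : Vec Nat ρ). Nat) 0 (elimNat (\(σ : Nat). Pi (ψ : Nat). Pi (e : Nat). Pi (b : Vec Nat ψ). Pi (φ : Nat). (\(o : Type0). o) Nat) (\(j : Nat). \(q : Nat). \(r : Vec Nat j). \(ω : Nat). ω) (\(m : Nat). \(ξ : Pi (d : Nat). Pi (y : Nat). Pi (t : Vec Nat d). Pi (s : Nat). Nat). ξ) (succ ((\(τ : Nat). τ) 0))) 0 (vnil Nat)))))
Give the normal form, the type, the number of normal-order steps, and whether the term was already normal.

resulting normal form:
  3
the term's type:
  Nat
reduction steps (normal order): 2
term was already normal: no
first contracted redex: a beta-redex


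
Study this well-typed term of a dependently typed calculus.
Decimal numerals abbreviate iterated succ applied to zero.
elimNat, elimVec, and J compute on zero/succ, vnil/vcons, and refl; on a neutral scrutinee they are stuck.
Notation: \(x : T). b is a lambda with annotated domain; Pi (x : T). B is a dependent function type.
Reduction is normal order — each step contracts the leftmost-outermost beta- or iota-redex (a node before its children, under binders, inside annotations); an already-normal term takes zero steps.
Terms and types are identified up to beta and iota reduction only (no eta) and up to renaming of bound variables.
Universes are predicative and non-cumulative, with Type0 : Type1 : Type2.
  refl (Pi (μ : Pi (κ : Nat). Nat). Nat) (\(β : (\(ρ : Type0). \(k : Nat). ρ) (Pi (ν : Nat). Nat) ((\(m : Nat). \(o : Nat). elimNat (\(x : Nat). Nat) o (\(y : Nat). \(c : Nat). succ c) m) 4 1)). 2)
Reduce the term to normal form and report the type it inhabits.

normal form:
  refl (Pi (μ : Pi (κ : Nat). Nat). Nat) (\(β : Pi (ρ : Nat). Nat). 2)
type:
  Eq (Pi (μ : Pi (κ : Nat). Nat). Nat) (\(β : Pi (ρ : Nat). Nat). 2) (\(k : Pi (ν : Nat). Nat). 2)
observation: contracting a beta-redex first, the term normalizes in 2 steps.


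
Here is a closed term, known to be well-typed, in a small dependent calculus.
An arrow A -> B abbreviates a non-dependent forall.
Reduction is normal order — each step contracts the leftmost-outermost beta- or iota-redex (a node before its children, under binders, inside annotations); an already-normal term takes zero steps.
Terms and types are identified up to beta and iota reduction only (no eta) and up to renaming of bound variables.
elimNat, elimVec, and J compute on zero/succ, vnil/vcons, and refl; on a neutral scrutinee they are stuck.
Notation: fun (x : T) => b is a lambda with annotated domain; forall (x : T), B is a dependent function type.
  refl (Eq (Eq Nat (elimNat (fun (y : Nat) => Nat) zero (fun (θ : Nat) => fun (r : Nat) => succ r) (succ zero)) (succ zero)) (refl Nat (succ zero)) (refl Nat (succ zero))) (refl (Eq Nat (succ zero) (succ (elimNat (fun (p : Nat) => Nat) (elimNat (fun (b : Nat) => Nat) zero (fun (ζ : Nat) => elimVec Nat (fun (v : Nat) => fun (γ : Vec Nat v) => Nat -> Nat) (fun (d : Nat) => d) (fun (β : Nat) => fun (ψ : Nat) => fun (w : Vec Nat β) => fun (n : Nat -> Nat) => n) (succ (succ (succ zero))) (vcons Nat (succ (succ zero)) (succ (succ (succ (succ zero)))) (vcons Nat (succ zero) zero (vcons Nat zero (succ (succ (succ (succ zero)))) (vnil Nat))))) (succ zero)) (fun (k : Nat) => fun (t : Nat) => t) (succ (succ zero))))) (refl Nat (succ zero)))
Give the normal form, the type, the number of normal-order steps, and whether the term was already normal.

resulting normal form:
  refl (Eq (Eq Nat (succ zero) (succ zero)) (refl Nat (succ zero)) (refl Nat (succ zero))) (refl (Eq Nat (succ zero) (succ zero)) (refl Nat (succ zero)))
the term's type:
  Eq (Eq (Eq Nat (succ zero) (succ zero)) (refl Nat (succ zero)) (refl Nat (succ zero))) (refl (Eq Nat (succ zero) (succ zero)) (refl Nat (succ zero))) (refl (Eq Nat (succ zero) (succ zero)) (refl Nat (succ zero)))
reduction steps (normal order): 31
term was already normal: no
first redex: an elimNat iota-redex


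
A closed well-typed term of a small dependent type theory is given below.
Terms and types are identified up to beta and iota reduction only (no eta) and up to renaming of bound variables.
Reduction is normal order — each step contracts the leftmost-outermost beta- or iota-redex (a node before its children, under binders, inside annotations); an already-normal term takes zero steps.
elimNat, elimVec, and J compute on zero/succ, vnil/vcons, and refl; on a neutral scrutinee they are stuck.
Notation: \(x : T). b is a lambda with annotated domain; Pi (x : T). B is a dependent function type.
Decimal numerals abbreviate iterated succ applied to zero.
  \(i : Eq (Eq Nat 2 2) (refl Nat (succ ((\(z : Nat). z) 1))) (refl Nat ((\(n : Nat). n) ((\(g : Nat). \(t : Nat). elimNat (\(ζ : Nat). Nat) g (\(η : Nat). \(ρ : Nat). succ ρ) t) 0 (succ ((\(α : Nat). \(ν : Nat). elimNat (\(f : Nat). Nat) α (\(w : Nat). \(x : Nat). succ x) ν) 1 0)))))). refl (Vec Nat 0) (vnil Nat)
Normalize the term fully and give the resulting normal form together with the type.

resulting normal form:
  \(i : Eq (Eq Nat 2 2) (refl Nat 2) (refl Nat 2)). refl (Vec Nat 0) (vnil Nat)
type:
  Pi (i : Eq (Eq Nat 2 2) (refl Nat 2) (refl Nat 2)). Eq (Vec Nat 0) (vnil Nat) (vnil Nat)


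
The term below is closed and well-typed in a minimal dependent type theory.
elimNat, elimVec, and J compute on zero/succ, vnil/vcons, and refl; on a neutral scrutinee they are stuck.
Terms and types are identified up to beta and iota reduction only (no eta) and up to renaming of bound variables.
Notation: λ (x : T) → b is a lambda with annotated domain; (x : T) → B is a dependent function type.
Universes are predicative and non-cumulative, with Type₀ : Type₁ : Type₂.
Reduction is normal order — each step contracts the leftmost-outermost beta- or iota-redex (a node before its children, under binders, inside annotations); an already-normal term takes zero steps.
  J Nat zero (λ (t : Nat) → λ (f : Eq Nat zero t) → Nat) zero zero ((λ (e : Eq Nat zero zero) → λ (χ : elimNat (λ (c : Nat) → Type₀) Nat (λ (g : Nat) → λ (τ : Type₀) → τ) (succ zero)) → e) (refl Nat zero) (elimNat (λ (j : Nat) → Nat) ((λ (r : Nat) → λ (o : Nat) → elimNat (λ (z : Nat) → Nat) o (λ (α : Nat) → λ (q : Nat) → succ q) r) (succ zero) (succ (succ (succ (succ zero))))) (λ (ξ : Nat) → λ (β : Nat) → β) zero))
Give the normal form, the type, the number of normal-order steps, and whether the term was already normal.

resulting normal form:
  zero
type:
  Nat
steps to reach normal form (normal order): 3
already normal: no
first contracted redex: a beta-redex


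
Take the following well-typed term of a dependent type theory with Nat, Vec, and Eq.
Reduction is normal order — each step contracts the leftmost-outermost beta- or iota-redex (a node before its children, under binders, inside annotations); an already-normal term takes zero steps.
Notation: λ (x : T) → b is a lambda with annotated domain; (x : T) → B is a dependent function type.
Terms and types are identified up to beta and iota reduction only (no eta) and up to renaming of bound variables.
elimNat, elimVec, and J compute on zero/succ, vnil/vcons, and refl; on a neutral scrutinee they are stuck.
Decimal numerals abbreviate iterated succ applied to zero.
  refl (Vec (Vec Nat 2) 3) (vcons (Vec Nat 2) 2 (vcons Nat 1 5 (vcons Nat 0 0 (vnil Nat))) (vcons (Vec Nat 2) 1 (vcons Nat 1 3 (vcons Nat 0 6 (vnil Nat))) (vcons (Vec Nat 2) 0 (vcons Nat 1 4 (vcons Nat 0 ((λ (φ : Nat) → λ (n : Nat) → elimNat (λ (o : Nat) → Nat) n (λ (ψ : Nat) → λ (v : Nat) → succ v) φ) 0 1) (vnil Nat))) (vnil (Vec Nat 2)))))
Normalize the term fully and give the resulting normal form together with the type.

reduced normal form:
  refl (Vec (Vec Nat 2) 3) (vcons (Vec Nat 2) 2 (vcons Nat 1 5 (vcons Nat 0 0 (vnil Nat))) (vcons (Vec Nat 2) 1 (vcons Nat 1 3 (vcons Nat 0 6 (vnil Nat))) (vcons (Vec Nat 2) 0 (vcons Nat 1 4 (vcons Nat 0 1 (vnil Nat))) (vnil (Vec Nat 2)))))
inferred type:
  Eq (Vec (Vec Nat 2) 3) (vcons (Vec Nat 2) 2 (vcons Nat 1 5 (vcons Nat 0 0 (vnil Nat))) (vcons (Vec Nat 2) 1 (vcons Nat 1 3 (vcons Nat 0 6 (vnil Nat))) (vcons (Vec Nat 2) 0 (vcons Nat 1 4 (vcons Nat 0 1 (vnil Nat))) (vnil (Vec Nat 2))))) (vcons (Vec Nat 2) 2 (vcons Nat 1 5 (vcons Nat 0 0 (vnil Nat))) (vcons (Vec Nat 2) 1 (vcons Nat 1 3 (vcons Nat 0 6 (vnil Nat))) (vcons (Vec Nat 2) 0 (vcons Nat 1 4 (vcons Nat 0 1 (vnil Nat))) (vnil (Vec Nat 2)))))
observation: the term reaches its normal form after 3 normal-order steps.


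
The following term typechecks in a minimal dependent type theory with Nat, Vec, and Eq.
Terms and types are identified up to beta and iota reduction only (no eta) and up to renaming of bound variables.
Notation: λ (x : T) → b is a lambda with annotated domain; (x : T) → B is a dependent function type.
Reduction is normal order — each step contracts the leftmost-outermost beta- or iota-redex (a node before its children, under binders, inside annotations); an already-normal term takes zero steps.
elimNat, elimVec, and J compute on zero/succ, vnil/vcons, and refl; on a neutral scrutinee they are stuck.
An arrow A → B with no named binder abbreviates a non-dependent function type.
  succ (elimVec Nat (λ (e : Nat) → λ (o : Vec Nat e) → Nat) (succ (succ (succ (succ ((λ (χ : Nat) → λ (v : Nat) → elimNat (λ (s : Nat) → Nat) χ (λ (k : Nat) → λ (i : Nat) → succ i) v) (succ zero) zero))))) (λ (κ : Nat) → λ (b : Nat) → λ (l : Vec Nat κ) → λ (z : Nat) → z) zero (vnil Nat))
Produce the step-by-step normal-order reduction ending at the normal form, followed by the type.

normal-order reduction:
  succ (elimVec Nat (λ (e : Nat) → λ (o : Vec Nat e) → Nat) (succ (succ (succ (succ ((λ (χ : Nat) → λ (v : Nat) → elimNat (λ (s : Nat) → Nat) χ (λ (k : Nat) → λ (i : Nat) → succ i) v) (succ zero) zero))))) (λ (κ : Nat) → λ (b : Nat) → λ (l : Vec Nat κ) → λ (z : Nat) → z) zero (vnil Nat))
  ~> succ (succ (succ (succ (succ ((λ (e : Nat) → λ (o : Nat) → elimNat (λ (χ : Nat) → Nat) e (λ (v : Nat) → λ (s : Nat) → succ s) o) (succ zero) zero)))))
  ~> succ (succ (succ (succ (succ ((λ (e : Nat) → elimNat (λ (o : Nat) → Nat) (succ zero) (λ (χ : Nat) → λ (v : Nat) → succ v) e) zero)))))
  ~> succ (succ (succ (succ (succ (elimNat (λ (e : Nat) → Nat) (succ zero) (λ (o : Nat) → λ (χ : Nat) → succ χ) zero)))))
  ~> succ (succ (succ (succ (succ (succ zero)))))
inferred type:
  Nat


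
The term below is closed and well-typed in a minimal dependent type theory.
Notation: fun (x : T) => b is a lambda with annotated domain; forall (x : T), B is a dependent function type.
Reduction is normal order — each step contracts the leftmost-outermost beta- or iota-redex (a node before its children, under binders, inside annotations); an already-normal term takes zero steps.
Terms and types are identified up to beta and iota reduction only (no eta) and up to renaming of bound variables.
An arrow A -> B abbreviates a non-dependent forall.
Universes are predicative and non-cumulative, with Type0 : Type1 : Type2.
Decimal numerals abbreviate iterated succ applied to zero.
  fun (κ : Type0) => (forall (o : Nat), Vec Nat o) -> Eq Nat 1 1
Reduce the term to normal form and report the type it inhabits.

reduced normal form:
  fun (κ : Type0) => (forall (o : Nat), Vec Nat o) -> Eq Nat 1 1
type:
  Type0 -> Type0
observation: no redex remains anywhere in the term; it is its own normal form.


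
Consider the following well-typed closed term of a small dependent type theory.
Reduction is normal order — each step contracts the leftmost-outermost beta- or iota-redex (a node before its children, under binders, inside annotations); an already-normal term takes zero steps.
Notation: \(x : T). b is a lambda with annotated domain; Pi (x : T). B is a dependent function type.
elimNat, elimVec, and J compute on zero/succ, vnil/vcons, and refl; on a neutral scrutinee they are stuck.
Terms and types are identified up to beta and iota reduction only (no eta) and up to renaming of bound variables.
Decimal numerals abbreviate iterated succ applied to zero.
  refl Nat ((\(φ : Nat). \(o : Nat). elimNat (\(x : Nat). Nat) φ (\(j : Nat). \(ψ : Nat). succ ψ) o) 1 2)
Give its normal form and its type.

reduced normal form:
  refl Nat 3
type:
  Eq Nat 3 3


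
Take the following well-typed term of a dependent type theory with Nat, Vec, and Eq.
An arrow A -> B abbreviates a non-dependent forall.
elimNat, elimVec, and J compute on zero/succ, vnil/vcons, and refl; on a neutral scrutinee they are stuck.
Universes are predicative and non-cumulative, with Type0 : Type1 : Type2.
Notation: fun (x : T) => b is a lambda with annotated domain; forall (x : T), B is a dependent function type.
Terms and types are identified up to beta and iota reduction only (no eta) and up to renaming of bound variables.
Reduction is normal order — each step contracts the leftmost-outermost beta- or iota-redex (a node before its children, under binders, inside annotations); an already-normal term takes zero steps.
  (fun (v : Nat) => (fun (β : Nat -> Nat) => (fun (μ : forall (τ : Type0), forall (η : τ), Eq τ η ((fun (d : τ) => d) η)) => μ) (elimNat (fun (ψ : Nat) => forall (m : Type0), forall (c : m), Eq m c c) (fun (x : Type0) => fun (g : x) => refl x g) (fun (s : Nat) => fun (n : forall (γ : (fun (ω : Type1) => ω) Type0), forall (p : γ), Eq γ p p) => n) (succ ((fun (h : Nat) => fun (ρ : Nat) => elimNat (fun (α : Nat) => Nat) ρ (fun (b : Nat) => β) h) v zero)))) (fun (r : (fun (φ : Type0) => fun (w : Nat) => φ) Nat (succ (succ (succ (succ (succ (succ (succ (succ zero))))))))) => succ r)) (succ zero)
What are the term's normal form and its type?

normal form:
  fun (v : Type0) => fun (β : v) => refl v β
the term's type:
  forall (v : Type0), forall (β : v), Eq v β β
observation: the term reaches its normal form after 17 normal-order steps.


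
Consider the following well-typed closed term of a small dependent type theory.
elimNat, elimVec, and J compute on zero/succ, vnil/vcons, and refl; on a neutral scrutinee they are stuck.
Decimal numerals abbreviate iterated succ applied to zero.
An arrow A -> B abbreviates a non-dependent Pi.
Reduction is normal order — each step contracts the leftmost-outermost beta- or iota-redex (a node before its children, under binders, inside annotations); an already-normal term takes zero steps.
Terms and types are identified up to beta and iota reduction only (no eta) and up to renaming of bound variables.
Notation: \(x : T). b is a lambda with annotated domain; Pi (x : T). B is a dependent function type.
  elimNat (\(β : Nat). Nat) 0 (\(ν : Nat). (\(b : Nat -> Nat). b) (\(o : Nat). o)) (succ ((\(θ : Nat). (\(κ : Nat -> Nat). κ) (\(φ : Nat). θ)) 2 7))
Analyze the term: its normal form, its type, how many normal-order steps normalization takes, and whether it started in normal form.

resulting normal form:
  0
the term's type:
  Nat
reduction steps (normal order): 15
started in normal form: no
first contracted redex: an elimNat iota-redex


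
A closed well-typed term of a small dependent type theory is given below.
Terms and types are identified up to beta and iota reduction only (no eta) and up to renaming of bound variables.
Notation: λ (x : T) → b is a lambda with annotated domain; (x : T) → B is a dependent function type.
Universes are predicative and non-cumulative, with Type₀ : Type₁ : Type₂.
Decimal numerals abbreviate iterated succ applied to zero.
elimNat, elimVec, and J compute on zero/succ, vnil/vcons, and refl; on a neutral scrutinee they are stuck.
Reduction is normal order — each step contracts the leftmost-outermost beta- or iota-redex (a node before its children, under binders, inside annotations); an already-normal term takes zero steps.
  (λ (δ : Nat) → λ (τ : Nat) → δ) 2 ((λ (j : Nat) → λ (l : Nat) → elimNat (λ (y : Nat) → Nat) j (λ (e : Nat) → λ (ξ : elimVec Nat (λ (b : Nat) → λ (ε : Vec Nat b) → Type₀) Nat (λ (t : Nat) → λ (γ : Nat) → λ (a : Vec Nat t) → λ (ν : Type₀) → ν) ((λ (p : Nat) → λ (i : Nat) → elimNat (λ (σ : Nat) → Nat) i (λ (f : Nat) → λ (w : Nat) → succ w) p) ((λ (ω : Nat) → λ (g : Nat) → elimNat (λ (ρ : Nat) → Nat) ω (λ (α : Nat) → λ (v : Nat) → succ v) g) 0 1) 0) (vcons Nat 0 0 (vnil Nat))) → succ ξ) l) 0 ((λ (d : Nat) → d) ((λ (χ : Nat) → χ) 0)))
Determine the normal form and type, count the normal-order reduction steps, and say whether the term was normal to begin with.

normal form:
  2
type:
  Nat
normal-order step count: 2
term was already normal: no
first contracted redex: a beta-redex


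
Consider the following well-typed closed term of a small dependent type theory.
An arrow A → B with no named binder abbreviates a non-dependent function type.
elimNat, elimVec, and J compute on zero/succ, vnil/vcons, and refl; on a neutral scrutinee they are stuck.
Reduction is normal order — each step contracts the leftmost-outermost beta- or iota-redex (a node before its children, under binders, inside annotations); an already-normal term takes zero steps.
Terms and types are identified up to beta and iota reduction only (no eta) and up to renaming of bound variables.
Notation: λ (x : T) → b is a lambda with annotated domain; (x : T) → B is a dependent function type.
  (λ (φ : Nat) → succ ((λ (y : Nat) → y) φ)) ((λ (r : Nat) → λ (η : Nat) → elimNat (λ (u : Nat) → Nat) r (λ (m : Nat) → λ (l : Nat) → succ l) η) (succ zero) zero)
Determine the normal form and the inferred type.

normal form:
  succ (succ zero)
the term's type:
  Nat
observation: the leftmost-outermost redex is a beta-redex, and normalization takes 5 steps.


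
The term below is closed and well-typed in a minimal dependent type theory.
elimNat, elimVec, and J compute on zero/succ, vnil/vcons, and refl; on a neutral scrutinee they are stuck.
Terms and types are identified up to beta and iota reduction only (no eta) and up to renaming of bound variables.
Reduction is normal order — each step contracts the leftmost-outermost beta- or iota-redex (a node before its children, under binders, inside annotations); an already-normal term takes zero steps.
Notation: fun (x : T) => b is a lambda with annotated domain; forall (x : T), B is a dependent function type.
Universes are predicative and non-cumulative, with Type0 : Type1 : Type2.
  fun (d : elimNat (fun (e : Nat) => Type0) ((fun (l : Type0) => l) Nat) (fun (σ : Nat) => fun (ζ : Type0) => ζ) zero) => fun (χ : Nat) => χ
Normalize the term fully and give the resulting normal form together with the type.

reduced normal form:
  fun (d : Nat) => fun (e : Nat) => e
inferred type:
  forall (d : Nat), forall (e : Nat), Nat
observation: contracting an elimNat iota-redex first, the term normalizes in 2 steps.


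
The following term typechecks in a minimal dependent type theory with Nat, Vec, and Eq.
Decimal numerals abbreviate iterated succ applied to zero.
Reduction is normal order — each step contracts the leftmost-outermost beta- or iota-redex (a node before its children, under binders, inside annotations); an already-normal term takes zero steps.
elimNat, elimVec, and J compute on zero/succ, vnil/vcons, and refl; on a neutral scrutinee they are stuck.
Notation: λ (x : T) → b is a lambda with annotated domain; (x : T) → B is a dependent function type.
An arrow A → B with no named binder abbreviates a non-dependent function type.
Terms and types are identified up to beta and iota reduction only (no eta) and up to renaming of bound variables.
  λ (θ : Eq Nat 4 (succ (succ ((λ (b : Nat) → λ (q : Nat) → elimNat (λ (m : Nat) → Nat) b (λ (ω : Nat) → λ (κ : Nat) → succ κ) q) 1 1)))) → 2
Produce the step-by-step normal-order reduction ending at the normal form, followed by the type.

normal-order reduction:
  λ (θ : Eq Nat 4 (succ (succ ((λ (b : Nat) → λ (q : Nat) → elimNat (λ (m : Nat) → Nat) b (λ (ω : Nat) → λ (κ : Nat) → succ κ) q) 1 1)))) → 2
  ~> λ (θ : Eq Nat 4 (succ (succ ((λ (b : Nat) → elimNat (λ (q : Nat) → Nat) 1 (λ (m : Nat) → λ (ω : Nat) → succ ω) b) 1)))) → 2
  ~> λ (θ : Eq Nat 4 (succ (succ (elimNat (λ (b : Nat) → Nat) 1 (λ (q : Nat) → λ (m : Nat) → succ m) 1)))) → 2
  ~> λ (θ : Eq Nat 4 (succ (succ ((λ (b : Nat) → λ (q : Nat) → succ q) 0 (elimNat (λ (m : Nat) → Nat) 1 (λ (ω : Nat) → λ (κ : Nat) → succ κ) 0))))) → 2
  ~> λ (θ : Eq Nat 4 (succ (succ ((λ (b : Nat) → succ b) (elimNat (λ (q : Nat) → Nat) 1 (λ (m : Nat) → λ (ω : Nat) → succ ω) 0))))) → 2
  ~> λ (θ : Eq Nat 4 (succ (succ (succ (elimNat (λ (b : Nat) → Nat) 1 (λ (q : Nat) → λ (m : Nat) → succ m) 0))))) → 2
  ~> λ (θ : Eq Nat 4 4) → 2
the term's type:
  Eq Nat 4 4 → Nat


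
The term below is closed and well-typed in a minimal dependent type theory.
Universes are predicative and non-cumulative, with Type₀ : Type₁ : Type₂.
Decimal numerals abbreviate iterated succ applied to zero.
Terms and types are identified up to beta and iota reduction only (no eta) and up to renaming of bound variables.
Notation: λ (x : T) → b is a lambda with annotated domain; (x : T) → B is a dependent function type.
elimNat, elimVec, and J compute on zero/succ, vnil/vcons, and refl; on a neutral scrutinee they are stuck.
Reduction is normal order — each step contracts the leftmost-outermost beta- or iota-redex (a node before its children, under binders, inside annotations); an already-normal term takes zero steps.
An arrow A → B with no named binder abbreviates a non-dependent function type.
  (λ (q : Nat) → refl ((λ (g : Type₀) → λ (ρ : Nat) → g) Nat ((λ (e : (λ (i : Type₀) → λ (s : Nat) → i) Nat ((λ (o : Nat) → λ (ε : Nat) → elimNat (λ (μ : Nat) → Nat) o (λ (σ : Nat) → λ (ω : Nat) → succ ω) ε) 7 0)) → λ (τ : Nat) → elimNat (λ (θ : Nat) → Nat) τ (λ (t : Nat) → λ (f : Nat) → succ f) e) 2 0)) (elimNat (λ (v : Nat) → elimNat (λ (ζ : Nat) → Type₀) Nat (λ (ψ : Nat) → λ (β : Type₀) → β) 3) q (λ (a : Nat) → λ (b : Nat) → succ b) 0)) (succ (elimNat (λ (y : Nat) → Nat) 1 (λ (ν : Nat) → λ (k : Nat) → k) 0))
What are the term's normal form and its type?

resulting normal form:
  refl Nat 2
type:
  Eq Nat 2 2
observation: contracting a beta-redex first, the term normalizes in 5 steps.


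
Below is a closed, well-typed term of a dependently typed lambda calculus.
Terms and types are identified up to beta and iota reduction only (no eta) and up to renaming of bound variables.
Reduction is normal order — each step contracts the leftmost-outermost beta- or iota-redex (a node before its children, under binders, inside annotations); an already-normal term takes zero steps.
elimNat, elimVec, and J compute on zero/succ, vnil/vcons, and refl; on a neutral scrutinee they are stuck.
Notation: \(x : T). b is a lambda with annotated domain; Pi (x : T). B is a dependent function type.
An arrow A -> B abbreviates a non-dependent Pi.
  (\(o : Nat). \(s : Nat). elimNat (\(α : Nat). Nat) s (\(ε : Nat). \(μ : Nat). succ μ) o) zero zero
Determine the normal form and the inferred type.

reduced normal form:
  zero
the term's type:
  Nat


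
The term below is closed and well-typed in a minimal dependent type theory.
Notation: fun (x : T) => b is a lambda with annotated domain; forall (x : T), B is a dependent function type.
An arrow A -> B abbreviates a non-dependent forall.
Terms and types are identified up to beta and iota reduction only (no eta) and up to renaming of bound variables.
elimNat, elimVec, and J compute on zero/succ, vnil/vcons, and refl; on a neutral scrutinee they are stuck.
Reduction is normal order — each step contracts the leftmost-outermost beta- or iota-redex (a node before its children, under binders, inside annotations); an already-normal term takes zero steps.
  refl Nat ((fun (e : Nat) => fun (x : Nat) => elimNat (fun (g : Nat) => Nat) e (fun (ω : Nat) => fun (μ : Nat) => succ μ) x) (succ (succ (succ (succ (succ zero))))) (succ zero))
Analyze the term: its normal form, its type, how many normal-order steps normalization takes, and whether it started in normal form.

normal form:
  refl Nat (succ (succ (succ (succ (succ (succ zero))))))
inferred type:
  Eq Nat (succ (succ (succ (succ (succ (succ zero)))))) (succ (succ (succ (succ (succ (succ zero))))))
steps to reach normal form (normal order): 6
already normal: no
first contracted redex: a beta-redex


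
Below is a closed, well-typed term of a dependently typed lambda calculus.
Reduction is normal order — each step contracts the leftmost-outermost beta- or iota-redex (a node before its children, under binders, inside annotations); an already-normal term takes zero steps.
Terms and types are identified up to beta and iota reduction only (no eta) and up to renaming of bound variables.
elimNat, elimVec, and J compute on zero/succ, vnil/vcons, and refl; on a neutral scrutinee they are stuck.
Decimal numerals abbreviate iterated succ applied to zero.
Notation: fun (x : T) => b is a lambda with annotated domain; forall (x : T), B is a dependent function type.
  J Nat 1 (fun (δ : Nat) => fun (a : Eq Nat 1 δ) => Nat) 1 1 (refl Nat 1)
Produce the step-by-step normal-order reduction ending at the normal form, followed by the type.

reduction (normal order):
  J Nat 1 (fun (δ : Nat) => fun (a : Eq Nat 1 δ) => Nat) 1 1 (refl Nat 1)
  ~> 1
type:
  Nat
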